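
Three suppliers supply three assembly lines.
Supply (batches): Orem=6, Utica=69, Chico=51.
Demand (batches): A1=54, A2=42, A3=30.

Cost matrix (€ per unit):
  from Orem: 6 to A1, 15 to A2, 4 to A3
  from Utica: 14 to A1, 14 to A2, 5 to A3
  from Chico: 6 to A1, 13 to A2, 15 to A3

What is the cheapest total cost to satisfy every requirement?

An optimal shipping plan:
  Orem to A1: 3 × €6 = €18
  Orem to A3: 3 × €4 = €12
  Utica to A2: 42 × €14 = €588
  Utica to A3: 27 × €5 = €135
  Chico to A1: 51 × €6 = €306
Total = 18 + 12 + 588 + 135 + 306 = €1059.
(Supply check: Orem ships 6; Utica ships 69; Chico ships 51.)

1059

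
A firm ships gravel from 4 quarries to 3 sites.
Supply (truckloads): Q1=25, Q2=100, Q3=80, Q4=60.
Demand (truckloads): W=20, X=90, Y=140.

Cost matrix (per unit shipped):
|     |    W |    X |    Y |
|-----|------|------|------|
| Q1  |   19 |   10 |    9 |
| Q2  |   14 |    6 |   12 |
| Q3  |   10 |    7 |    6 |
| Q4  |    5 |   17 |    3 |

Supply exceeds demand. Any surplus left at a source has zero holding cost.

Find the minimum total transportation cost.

1420

A cheapest plan:
  Q1–Y: 20 × 9 = 180
  Q2–X: 90 × 6 = 540
  Q3–Y: 80 × 6 = 480
  Q4–W: 20 × 5 = 100
  Q4–Y: 40 × 3 = 120
Total = 180 + 540 + 480 + 100 + 120 = 1420.
(Supply check: Q1 ships 20; Q2 ships 90; Q3 ships 80; Q4 ships 60.)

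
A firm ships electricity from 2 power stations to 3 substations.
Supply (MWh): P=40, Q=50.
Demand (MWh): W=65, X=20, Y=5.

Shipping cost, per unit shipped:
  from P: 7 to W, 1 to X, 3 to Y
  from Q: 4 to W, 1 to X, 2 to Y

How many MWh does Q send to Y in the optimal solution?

0

Optimal shipments:
  P to W: 15 × 7 = 105
  P to X: 20 × 1 = 20
  P to Y: 5 × 3 = 15
  Q to W: 50 × 4 = 200
Total cost = 340.
The route Q→Y is not used.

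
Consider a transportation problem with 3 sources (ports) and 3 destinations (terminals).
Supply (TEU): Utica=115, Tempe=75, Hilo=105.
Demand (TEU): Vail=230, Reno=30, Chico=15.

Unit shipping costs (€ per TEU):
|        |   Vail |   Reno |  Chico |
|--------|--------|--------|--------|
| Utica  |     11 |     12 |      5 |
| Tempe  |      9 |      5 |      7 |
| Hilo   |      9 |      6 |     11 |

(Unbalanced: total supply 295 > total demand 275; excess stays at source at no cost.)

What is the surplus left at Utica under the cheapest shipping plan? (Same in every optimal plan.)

Minimum-cost shipments:
  Utica->Vail: 80 × €11 = €880
  Utica->Chico: 15 × €5 = €75
  Tempe->Vail: 45 × €9 = €405
  Tempe->Reno: 30 × €5 = €150
  Hilo->Vail: 105 × €9 = €945
Total cost = €2455.
Utica ships 95 of its 115, leaving 20.

20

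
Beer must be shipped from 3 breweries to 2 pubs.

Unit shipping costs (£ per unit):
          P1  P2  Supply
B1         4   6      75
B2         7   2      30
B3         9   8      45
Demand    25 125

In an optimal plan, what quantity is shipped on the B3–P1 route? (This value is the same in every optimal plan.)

Optimal shipments:
  B1–P1: 25 kegs
  B1–P2: 50 kegs
  B2–P2: 30 kegs
  B3–P2: 45 kegs
Total cost = £820.
The route B3→P1 is not used.

0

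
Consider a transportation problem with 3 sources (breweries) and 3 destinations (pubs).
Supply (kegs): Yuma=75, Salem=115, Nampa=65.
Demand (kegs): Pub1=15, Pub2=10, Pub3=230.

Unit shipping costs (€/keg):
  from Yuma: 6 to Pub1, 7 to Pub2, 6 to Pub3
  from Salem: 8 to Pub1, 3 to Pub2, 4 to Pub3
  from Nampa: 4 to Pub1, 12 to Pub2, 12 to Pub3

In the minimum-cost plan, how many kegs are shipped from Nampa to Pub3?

50

Optimal shipments:
  Yuma→Pub3: 75 × €6 = €450
  Salem→Pub2: 10 × €3 = €30
  Salem→Pub3: 105 × €4 = €420
  Nampa→Pub1: 15 × €4 = €60
  Nampa→Pub3: 50 × €12 = €600
Total cost = €1560.
So Nampa→Pub3 carries 50 kegs.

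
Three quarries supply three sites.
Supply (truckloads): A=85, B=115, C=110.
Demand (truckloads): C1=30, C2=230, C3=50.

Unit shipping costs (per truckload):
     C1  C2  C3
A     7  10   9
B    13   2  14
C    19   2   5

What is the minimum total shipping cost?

1160

Optimal allocation:
  A to C1: 30 truckloads
  A to C2: 5 truckloads
  A to C3: 50 truckloads
  B to C2: 115 truckloads
  C to C2: 110 truckloads
Total cost = 1160.
(Supply check: A ships 85; B ships 115; C ships 110.)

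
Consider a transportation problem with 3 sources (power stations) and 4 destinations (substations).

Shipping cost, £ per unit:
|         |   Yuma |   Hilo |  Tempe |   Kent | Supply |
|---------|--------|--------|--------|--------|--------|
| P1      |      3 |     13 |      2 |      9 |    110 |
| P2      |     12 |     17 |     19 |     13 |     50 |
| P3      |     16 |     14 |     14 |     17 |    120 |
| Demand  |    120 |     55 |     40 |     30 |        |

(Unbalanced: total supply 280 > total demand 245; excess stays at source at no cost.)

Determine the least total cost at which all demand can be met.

An optimal shipping plan:
  P1–Yuma: 100 MWh
  P1–Tempe: 10 MWh
  P2–Yuma: 20 MWh
  P2–Kent: 30 MWh
  P3–Hilo: 55 MWh
  P3–Tempe: 30 MWh
Total cost = £2140.

2140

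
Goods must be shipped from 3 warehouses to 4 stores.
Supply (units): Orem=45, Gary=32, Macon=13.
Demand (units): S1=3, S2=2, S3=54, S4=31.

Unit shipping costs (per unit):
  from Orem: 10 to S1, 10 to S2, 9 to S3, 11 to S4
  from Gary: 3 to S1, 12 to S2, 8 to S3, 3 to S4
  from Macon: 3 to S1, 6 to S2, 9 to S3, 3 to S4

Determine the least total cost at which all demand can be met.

A cheapest plan:
  Orem->S3: 45 × 9 = 405
  Gary->S1: 3 × 3 = 9
  Gary->S3: 9 × 8 = 72
  Gary->S4: 20 × 3 = 60
  Macon->S2: 2 × 6 = 12
  Macon->S4: 11 × 3 = 33
Total = 405 + 9 + 72 + 60 + 12 + 33 = 591.

591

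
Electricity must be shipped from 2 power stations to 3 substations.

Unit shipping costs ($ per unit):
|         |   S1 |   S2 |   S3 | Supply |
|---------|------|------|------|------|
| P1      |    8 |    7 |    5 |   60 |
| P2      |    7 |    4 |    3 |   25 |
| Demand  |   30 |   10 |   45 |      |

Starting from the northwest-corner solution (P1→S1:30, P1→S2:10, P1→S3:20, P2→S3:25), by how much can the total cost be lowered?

Current plan cost = 30·8 + 10·7 + 20·5 + 25·3 = $485.
Optimal plan:
  P1→S1: 30 MWh
  P1→S3: 30 MWh
  P2→S2: 10 MWh
  P2→S3: 15 MWh
Optimal cost = $475.
Saving = 485 − 475 = $10.

10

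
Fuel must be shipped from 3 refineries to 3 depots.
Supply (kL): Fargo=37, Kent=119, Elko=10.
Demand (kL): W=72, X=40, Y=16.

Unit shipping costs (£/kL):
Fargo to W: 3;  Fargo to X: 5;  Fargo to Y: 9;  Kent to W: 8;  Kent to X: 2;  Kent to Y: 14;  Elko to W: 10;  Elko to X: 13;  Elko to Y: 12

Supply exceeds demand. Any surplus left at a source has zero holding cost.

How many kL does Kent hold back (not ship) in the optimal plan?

Minimum-cost shipments:
  Fargo→W: 31 × £3 = £93
  Fargo→Y: 6 × £9 = £54
  Kent→W: 41 × £8 = £328
  Kent→X: 40 × £2 = £80
  Elko→Y: 10 × £12 = £120
Total cost = £675.
Kent ships 81 of its 119, leaving 38.

38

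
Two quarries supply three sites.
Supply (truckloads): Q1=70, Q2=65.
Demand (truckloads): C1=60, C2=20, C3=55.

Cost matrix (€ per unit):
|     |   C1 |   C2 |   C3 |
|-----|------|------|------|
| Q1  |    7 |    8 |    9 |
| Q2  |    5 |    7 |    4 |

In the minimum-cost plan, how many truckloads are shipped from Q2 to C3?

55

Solving gives:
  Q1 to C1: 50 × €7 = €350
  Q1 to C2: 20 × €8 = €160
  Q2 to C1: 10 × €5 = €50
  Q2 to C3: 55 × €4 = €220
Total cost = €780.
So Q2→C3 carries 55 truckloads.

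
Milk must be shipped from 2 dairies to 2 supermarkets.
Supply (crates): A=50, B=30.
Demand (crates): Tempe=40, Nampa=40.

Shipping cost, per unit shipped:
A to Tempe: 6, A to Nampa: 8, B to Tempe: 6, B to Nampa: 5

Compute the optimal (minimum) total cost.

A cheapest plan:
  A–Tempe: 40 × 6 = 240
  A–Nampa: 10 × 8 = 80
  B–Nampa: 30 × 5 = 150
Total = 240 + 80 + 150 = 470.

470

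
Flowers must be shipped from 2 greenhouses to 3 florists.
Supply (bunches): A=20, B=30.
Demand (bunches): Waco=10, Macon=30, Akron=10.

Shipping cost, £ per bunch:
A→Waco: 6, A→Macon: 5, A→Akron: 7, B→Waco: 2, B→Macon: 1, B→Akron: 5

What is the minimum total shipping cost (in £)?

A cheapest plan:
  A→Waco: 10 × £6 = £60
  A→Akron: 10 × £7 = £70
  B→Macon: 30 × £1 = £30
Total = 60 + 70 + 30 = £160.

160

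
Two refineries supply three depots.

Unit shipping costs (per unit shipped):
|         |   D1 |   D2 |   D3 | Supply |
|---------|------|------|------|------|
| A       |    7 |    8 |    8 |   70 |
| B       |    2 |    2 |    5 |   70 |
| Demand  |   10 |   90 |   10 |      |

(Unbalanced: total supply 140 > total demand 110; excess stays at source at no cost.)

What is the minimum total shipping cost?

Optimal allocation:
  A→D1: 10 × 7 = 70
  A→D2: 20 × 8 = 160
  A→D3: 10 × 8 = 80
  B→D2: 70 × 2 = 140
Total = 70 + 160 + 80 + 140 = 450.

450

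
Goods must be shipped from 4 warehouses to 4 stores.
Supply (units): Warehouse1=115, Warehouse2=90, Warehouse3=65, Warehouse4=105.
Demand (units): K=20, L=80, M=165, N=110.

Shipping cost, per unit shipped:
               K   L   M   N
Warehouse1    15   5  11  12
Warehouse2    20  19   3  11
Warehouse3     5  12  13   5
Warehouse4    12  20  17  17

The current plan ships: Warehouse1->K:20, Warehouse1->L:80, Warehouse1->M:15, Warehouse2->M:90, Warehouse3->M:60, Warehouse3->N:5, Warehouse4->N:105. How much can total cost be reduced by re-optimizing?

660

Current plan cost = 20·15 + 80·5 + 15·11 + 90·3 + 60·13 + 5·5 + 105·17 = 3725.
Optimal plan:
  Warehouse1→L: 80 × 5 = 400
  Warehouse1→M: 35 × 11 = 385
  Warehouse2→M: 90 × 3 = 270
  Warehouse3→N: 65 × 5 = 325
  Warehouse4→K: 20 × 12 = 240
  Warehouse4→M: 40 × 17 = 680
  Warehouse4→N: 45 × 17 = 765
Optimal cost = 3065.
Saving = 3725 − 3065 = 660.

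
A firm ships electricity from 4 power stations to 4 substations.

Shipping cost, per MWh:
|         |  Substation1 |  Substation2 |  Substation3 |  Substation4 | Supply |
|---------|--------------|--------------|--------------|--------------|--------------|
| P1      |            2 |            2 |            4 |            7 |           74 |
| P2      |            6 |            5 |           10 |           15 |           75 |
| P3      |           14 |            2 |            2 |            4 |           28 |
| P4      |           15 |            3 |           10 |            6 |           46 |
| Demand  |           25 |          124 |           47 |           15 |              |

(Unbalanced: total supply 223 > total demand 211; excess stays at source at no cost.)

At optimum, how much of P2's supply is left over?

12

Minimum-cost shipments:
  P1->Substation1: 25 MWh
  P1->Substation2: 30 MWh
  P1->Substation3: 19 MWh
  P2->Substation2: 63 MWh
  P3->Substation3: 28 MWh
  P4->Substation2: 31 MWh
  P4->Substation4: 15 MWh
Total cost = 740.
P2 ships 63 of its 75, leaving 12.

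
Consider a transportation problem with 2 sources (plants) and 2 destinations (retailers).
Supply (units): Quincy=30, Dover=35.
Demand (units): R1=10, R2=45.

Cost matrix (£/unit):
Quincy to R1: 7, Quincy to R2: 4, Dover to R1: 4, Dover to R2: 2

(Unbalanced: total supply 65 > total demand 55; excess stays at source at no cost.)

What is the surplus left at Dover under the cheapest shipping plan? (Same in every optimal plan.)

0

An optimal plan:
  Quincy→R2: 20 × £4 = £80
  Dover→R1: 10 × £4 = £40
  Dover→R2: 25 × £2 = £50
Total cost = £170.
Dover ships 35 of its 35, leaving 0.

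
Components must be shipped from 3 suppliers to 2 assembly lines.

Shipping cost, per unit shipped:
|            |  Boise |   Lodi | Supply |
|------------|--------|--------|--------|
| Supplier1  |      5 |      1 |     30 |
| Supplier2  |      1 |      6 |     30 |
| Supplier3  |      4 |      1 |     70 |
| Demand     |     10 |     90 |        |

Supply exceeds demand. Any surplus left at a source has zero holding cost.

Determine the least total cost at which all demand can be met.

100

Optimal allocation:
  Supplier1->Lodi: 30 × 1 = 30
  Supplier2->Boise: 10 × 1 = 10
  Supplier3->Lodi: 60 × 1 = 60
Total = 30 + 10 + 60 = 100.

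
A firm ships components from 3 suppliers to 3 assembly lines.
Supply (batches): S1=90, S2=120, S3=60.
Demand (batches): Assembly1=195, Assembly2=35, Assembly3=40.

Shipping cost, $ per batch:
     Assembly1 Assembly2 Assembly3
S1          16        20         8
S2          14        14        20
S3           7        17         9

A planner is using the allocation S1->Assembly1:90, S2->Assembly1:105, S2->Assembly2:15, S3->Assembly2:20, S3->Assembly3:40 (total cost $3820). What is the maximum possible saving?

600

Current plan cost = 90·16 + 105·14 + 15·14 + 20·17 + 40·9 = $3820.
Optimal plan:
  S1 to Assembly1: 50 batches
  S1 to Assembly3: 40 batches
  S2 to Assembly1: 85 batches
  S2 to Assembly2: 35 batches
  S3 to Assembly1: 60 batches
Optimal cost = $3220.
Saving = 3820 − 3220 = $600.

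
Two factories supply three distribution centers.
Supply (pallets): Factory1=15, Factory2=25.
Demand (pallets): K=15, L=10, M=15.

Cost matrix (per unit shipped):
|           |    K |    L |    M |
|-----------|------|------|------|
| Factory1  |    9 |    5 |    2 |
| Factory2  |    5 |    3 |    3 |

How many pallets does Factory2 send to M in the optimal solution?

The minimum-cost plan:
  Factory1–M: 15 × 2 = 30
  Factory2–K: 15 × 5 = 75
  Factory2–L: 10 × 3 = 30
Total cost = 135.
The route Factory2→M is not used.

0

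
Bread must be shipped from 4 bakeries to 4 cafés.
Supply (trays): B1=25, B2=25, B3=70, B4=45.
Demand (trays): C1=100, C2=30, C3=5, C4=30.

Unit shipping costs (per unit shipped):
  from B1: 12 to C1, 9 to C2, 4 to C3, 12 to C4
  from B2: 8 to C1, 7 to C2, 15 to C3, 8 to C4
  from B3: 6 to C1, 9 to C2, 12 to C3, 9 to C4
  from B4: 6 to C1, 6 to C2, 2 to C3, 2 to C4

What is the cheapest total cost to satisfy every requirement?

960

One minimum-cost allocation:
  B1–C2: 20 × 9 = 180
  B1–C3: 5 × 4 = 20
  B2–C1: 15 × 8 = 120
  B2–C2: 10 × 7 = 70
  B3–C1: 70 × 6 = 420
  B4–C1: 15 × 6 = 90
  B4–C4: 30 × 2 = 60
Total = 180 + 20 + 120 + 70 + 420 + 90 + 60 = 960.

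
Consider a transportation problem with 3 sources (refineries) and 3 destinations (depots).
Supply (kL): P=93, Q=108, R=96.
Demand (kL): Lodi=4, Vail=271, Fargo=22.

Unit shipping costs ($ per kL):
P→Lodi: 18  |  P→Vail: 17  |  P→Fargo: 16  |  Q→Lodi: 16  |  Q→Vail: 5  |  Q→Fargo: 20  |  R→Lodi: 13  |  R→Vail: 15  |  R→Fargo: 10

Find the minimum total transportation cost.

An optimal shipping plan:
  P to Vail: 93 kL
  Q to Vail: 108 kL
  R to Lodi: 4 kL
  R to Vail: 70 kL
  R to Fargo: 22 kL
Total cost = $3443.

3443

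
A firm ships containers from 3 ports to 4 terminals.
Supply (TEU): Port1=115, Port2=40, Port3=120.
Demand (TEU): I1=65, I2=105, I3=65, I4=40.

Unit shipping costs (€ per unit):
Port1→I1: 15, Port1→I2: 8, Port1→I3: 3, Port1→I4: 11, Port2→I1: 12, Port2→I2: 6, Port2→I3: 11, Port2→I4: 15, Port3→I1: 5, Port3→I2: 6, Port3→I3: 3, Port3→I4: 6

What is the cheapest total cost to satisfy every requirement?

1490

One minimum-cost allocation:
  Port1->I2: 50 × €8 = €400
  Port1->I3: 65 × €3 = €195
  Port2->I2: 40 × €6 = €240
  Port3->I1: 65 × €5 = €325
  Port3->I2: 15 × €6 = €90
  Port3->I4: 40 × €6 = €240
Total = 400 + 195 + 240 + 325 + 90 + 240 = €1490.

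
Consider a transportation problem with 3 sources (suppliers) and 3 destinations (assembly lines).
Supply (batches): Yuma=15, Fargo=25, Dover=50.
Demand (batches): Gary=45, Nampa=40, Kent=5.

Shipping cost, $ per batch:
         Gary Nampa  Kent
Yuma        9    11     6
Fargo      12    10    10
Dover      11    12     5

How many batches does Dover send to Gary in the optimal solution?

30

The minimum-cost plan:
  Yuma–Gary: 15 × $9 = $135
  Fargo–Nampa: 25 × $10 = $250
  Dover–Gary: 30 × $11 = $330
  Dover–Nampa: 15 × $12 = $180
  Dover–Kent: 5 × $5 = $25
Total cost = $920.
So Dover→Gary carries 30 batches.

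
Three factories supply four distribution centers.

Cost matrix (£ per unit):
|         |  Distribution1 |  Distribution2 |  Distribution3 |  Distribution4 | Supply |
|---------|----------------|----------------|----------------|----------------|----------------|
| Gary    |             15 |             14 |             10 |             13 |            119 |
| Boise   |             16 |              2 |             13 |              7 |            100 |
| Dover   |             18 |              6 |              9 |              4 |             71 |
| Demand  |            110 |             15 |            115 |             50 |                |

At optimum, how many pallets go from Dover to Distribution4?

Optimal shipments:
  Gary->Distribution1: 25 pallets
  Gary->Distribution3: 94 pallets
  Boise->Distribution1: 85 pallets
  Boise->Distribution2: 15 pallets
  Dover->Distribution3: 21 pallets
  Dover->Distribution4: 50 pallets
Total cost = £3094.
So Dover→Distribution4 carries 50 pallets.

50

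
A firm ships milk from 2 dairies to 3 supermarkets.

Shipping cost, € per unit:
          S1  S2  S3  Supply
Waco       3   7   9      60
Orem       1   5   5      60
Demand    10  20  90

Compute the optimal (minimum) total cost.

740

One minimum-cost allocation:
  Waco to S1: 10 × €3 = €30
  Waco to S2: 20 × €7 = €140
  Waco to S3: 30 × €9 = €270
  Orem to S3: 60 × €5 = €300
Total = 30 + 140 + 270 + 300 = €740.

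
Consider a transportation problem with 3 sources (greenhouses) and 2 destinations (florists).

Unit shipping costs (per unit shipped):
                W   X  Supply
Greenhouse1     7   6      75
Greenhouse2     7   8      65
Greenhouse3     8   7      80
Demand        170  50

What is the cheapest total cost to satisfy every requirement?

1570

One minimum-cost allocation:
  Greenhouse1–W: 25 × 7 = 175
  Greenhouse1–X: 50 × 6 = 300
  Greenhouse2–W: 65 × 7 = 455
  Greenhouse3–W: 80 × 8 = 640
Total = 175 + 300 + 455 + 640 = 1570.
(Supply check: Greenhouse1 ships 75; Greenhouse2 ships 65; Greenhouse3 ships 80.)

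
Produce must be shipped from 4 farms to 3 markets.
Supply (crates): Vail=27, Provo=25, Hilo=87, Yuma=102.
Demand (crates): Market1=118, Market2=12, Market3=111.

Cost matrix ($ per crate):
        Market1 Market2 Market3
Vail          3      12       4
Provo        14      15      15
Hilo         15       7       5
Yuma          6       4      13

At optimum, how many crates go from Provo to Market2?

The minimum-cost plan:
  Vail→Market1: 27 × $3 = $81
  Provo→Market1: 1 × $14 = $14
  Provo→Market3: 24 × $15 = $360
  Hilo→Market3: 87 × $5 = $435
  Yuma→Market1: 90 × $6 = $540
  Yuma→Market2: 12 × $4 = $48
Total cost = $1478.
The route Provo→Market2 is not used.

0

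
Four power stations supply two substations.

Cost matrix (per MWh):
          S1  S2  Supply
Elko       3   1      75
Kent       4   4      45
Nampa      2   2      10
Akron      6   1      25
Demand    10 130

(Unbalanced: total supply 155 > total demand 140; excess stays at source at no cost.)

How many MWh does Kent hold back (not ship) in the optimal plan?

15

An optimal plan:
  Elko->S2: 75 × 1 = 75
  Kent->S2: 30 × 4 = 120
  Nampa->S1: 10 × 2 = 20
  Akron->S2: 25 × 1 = 25
Total cost = 240.
Kent ships 30 of its 45, leaving 15.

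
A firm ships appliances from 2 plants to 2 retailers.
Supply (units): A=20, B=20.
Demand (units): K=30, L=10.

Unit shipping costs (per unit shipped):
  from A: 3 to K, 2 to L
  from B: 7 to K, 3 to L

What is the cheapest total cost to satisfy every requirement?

A cheapest plan:
  A→K: 20 × 3 = 60
  B→K: 10 × 7 = 70
  B→L: 10 × 3 = 30
Total = 60 + 70 + 30 = 160.
(Supply check: A ships 20; B ships 20.)

160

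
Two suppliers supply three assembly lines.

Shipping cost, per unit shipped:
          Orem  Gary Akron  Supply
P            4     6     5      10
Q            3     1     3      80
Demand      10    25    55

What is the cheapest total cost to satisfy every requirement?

An optimal shipping plan:
  P to Orem: 10 batches
  Q to Gary: 25 batches
  Q to Akron: 55 batches
Total cost = 230.

230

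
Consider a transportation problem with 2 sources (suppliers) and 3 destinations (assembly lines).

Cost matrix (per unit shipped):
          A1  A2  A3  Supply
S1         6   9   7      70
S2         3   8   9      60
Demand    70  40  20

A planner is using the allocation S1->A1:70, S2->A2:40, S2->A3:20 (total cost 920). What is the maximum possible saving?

Current plan cost = 70·6 + 40·8 + 20·9 = 920.
Optimal plan:
  S1→A1: 10 × 6 = 60
  S1→A2: 40 × 9 = 360
  S1→A3: 20 × 7 = 140
  S2→A1: 60 × 3 = 180
Optimal cost = 740.
Saving = 920 − 740 = 180.

180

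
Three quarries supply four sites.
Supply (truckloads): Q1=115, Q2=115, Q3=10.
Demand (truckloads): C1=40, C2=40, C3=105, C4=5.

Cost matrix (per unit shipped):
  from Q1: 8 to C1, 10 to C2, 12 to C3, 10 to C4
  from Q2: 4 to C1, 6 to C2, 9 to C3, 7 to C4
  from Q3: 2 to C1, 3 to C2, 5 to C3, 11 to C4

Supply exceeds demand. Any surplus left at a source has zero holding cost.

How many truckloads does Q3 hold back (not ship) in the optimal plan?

Minimum-cost shipments:
  Q1–C3: 65 truckloads
  Q2–C1: 40 truckloads
  Q2–C2: 40 truckloads
  Q2–C3: 30 truckloads
  Q2–C4: 5 truckloads
  Q3–C3: 10 truckloads
Total cost = 1535.
Q3 ships 10 of its 10, leaving 0.

0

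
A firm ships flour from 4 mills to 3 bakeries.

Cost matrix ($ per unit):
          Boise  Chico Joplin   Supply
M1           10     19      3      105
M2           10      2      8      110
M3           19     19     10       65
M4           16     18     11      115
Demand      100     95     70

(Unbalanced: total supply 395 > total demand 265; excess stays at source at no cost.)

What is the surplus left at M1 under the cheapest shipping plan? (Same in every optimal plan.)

Minimum-cost shipments:
  M1 to Boise: 35 × $10 = $350
  M1 to Joplin: 70 × $3 = $210
  M2 to Boise: 15 × $10 = $150
  M2 to Chico: 95 × $2 = $190
  M4 to Boise: 50 × $16 = $800
Total cost = $1700.
M1 ships 105 of its 105, leaving 0.

0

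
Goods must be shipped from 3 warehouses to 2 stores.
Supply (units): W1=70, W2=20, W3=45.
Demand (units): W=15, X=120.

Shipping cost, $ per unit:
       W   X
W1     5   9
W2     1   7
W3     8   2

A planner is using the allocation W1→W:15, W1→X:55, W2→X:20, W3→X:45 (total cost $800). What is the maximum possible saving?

Current plan cost = 15·5 + 55·9 + 20·7 + 45·2 = $800.
Optimal plan:
  W1 to X: 70 × $9 = $630
  W2 to W: 15 × $1 = $15
  W2 to X: 5 × $7 = $35
  W3 to X: 45 × $2 = $90
Optimal cost = $770.
Saving = 800 − 770 = $30.

30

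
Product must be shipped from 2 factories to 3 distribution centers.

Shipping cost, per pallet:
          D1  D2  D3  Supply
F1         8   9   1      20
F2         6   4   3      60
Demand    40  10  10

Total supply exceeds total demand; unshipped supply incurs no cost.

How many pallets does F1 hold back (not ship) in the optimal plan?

Minimum-cost shipments:
  F1→D3: 10 × 1 = 10
  F2→D1: 40 × 6 = 240
  F2→D2: 10 × 4 = 40
Total cost = 290.
F1 ships 10 of its 20, leaving 10.

10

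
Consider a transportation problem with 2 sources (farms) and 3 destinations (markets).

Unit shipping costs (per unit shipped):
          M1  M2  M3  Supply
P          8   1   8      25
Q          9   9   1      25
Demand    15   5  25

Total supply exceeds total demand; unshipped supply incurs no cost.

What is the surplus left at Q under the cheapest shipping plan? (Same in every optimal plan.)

Minimum-cost shipments:
  P–M1: 15 crates
  P–M2: 5 crates
  Q–M3: 25 crates
Total cost = 150.
Q ships 25 of its 25, leaving 0.

0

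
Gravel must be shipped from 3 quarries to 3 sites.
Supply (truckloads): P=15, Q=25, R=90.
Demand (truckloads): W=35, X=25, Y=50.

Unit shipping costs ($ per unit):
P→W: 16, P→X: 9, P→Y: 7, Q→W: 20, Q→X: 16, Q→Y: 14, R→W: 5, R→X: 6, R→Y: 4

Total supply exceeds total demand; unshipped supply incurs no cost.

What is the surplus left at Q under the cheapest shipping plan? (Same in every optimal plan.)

An optimal plan:
  P->X: 15 × $9 = $135
  Q->X: 5 × $16 = $80
  R->W: 35 × $5 = $175
  R->X: 5 × $6 = $30
  R->Y: 50 × $4 = $200
Total cost = $620.
Q ships 5 of its 25, leaving 20.

20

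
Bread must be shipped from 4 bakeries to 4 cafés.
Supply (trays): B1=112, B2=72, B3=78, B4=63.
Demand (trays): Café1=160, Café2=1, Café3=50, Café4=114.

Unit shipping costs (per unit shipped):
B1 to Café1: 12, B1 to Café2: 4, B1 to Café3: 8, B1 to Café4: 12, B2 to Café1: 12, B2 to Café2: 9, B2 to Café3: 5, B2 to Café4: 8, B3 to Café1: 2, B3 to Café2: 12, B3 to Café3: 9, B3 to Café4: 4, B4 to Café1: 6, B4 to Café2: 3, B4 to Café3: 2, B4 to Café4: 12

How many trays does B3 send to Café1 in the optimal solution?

78

Optimal shipments:
  B1->Café1: 69 × 12 = 828
  B1->Café2: 1 × 4 = 4
  B1->Café4: 42 × 12 = 504
  B2->Café4: 72 × 8 = 576
  B3->Café1: 78 × 2 = 156
  B4->Café1: 13 × 6 = 78
  B4->Café3: 50 × 2 = 100
Total cost = 2246.
So B3→Café1 carries 78 trays.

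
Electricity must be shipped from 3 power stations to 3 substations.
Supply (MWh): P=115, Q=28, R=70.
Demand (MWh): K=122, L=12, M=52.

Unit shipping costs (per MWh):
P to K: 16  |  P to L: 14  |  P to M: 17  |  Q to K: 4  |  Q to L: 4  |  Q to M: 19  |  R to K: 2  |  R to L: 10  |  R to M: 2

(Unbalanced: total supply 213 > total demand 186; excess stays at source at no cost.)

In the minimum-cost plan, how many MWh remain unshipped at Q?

0

An optimal plan:
  P to K: 76 MWh
  P to L: 12 MWh
  Q to K: 28 MWh
  R to K: 18 MWh
  R to M: 52 MWh
Total cost = 1636.
Q ships 28 of its 28, leaving 0.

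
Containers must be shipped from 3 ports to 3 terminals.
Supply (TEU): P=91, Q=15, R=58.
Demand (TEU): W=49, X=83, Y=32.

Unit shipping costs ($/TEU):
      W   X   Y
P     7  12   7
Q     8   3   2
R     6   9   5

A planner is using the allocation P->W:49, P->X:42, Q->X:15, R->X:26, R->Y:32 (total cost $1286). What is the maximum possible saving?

32

Current plan cost = 49·7 + 42·12 + 15·3 + 26·9 + 32·5 = $1286.
Optimal plan:
  P to W: 49 × $7 = $343
  P to X: 10 × $12 = $120
  P to Y: 32 × $7 = $224
  Q to X: 15 × $3 = $45
  R to X: 58 × $9 = $522
Optimal cost = $1254.
Saving = 1286 − 1254 = $32.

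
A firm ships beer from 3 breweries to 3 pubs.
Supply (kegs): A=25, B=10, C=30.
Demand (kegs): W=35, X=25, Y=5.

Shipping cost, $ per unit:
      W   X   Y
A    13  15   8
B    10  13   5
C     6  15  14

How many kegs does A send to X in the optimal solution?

The minimum-cost plan:
  A to X: 25 × $15 = $375
  B to W: 5 × $10 = $50
  B to Y: 5 × $5 = $25
  C to W: 30 × $6 = $180
Total cost = $630.
So A→X carries 25 kegs.

25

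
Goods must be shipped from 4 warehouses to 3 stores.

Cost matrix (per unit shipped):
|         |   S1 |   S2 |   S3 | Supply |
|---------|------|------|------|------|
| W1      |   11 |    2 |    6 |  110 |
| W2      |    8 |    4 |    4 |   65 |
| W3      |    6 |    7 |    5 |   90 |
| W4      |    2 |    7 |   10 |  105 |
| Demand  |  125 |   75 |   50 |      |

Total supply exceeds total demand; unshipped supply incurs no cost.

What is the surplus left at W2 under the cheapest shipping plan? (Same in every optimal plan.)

15

An optimal plan:
  W1 to S2: 75 × 2 = 150
  W2 to S3: 50 × 4 = 200
  W3 to S1: 20 × 6 = 120
  W4 to S1: 105 × 2 = 210
Total cost = 680.
W2 ships 50 of its 65, leaving 15.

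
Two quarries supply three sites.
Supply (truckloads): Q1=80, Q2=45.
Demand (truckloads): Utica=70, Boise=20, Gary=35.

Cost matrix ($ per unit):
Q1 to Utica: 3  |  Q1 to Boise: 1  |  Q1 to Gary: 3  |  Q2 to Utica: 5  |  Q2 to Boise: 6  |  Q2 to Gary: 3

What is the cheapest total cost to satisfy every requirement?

A cheapest plan:
  Q1→Utica: 60 truckloads
  Q1→Boise: 20 truckloads
  Q2→Utica: 10 truckloads
  Q2→Gary: 35 truckloads
Total cost = $355.
(Supply check: Q1 ships 80; Q2 ships 45.)

355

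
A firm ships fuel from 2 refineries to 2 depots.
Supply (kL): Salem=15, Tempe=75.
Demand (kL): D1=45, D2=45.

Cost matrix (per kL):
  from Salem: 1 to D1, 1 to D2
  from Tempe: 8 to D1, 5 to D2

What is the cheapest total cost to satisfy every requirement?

Optimal allocation:
  Salem to D1: 15 kL
  Tempe to D1: 30 kL
  Tempe to D2: 45 kL
Total cost = 480.
(Supply check: Salem ships 15; Tempe ships 75.)

480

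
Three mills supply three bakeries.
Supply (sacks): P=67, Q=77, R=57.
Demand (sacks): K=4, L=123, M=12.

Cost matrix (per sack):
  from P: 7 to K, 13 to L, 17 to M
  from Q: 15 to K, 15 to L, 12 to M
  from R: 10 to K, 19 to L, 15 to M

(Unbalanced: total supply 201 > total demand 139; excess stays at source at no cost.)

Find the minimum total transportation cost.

One minimum-cost allocation:
  P to K: 4 × 7 = 28
  P to L: 63 × 13 = 819
  Q to L: 60 × 15 = 900
  Q to M: 12 × 12 = 144
Total = 28 + 819 + 900 + 144 = 1891.
(Supply check: P ships 67; Q ships 72; R ships 0.)

1891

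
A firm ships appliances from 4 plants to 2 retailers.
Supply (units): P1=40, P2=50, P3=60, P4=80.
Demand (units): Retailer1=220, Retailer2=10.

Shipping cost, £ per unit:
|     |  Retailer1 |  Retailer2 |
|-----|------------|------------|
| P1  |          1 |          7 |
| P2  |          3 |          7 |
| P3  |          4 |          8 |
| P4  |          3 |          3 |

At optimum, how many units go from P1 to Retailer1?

40

The minimum-cost plan:
  P1->Retailer1: 40 units
  P2->Retailer1: 50 units
  P3->Retailer1: 60 units
  P4->Retailer1: 70 units
  P4->Retailer2: 10 units
Total cost = £670.
So P1→Retailer1 carries 40 units.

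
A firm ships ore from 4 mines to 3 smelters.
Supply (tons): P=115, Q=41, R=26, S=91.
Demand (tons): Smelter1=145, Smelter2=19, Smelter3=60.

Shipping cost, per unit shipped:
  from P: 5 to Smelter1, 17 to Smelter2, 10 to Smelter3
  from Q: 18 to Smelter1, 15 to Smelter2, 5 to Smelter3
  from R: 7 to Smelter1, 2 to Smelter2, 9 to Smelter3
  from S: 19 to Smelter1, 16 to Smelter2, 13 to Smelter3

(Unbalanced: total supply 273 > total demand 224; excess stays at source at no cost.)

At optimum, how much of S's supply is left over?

49

An optimal plan:
  P–Smelter1: 115 × 5 = 575
  Q–Smelter3: 41 × 5 = 205
  R–Smelter1: 7 × 7 = 49
  R–Smelter2: 19 × 2 = 38
  S–Smelter1: 23 × 19 = 437
  S–Smelter3: 19 × 13 = 247
Total cost = 1551.
S ships 42 of its 91, leaving 49.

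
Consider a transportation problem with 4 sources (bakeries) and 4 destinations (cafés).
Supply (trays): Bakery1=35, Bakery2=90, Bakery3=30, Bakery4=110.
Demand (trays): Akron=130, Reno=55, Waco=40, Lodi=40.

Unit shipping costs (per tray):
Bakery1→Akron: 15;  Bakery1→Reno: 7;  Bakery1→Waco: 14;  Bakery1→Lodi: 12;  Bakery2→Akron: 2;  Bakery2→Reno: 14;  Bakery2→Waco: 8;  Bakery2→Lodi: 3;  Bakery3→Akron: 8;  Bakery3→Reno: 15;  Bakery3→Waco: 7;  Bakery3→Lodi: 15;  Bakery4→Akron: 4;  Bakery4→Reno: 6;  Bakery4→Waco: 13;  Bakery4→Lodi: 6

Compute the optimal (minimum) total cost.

A cheapest plan:
  Bakery1 to Reno: 35 trays
  Bakery2 to Akron: 40 trays
  Bakery2 to Waco: 10 trays
  Bakery2 to Lodi: 40 trays
  Bakery3 to Waco: 30 trays
  Bakery4 to Akron: 90 trays
  Bakery4 to Reno: 20 trays
Total cost = 1215.

1215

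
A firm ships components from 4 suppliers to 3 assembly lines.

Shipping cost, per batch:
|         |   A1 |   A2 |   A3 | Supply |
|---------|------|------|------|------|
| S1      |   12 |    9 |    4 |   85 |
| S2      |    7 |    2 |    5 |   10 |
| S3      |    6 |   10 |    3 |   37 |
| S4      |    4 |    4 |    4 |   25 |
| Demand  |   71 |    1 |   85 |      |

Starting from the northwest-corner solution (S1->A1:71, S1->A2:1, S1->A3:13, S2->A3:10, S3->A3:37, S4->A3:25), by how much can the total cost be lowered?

Current plan cost = 71·12 + 1·9 + 13·4 + 10·5 + 37·3 + 25·4 = 1174.
Optimal plan:
  S1→A3: 85 × 4 = 340
  S2→A1: 9 × 7 = 63
  S2→A2: 1 × 2 = 2
  S3→A1: 37 × 6 = 222
  S4→A1: 25 × 4 = 100
Optimal cost = 727.
Saving = 1174 − 727 = 447.

447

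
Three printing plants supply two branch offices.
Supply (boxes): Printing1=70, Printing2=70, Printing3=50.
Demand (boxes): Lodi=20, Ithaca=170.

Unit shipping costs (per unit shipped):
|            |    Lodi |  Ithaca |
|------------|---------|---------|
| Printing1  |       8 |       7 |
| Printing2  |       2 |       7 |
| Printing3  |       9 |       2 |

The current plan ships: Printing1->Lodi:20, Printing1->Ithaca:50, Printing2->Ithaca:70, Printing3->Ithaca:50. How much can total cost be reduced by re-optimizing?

120

Current plan cost = 20·8 + 50·7 + 70·7 + 50·2 = 1100.
Optimal plan:
  Printing1 to Ithaca: 70 × 7 = 490
  Printing2 to Lodi: 20 × 2 = 40
  Printing2 to Ithaca: 50 × 7 = 350
  Printing3 to Ithaca: 50 × 2 = 100
Optimal cost = 980.
Saving = 1100 − 980 = 120.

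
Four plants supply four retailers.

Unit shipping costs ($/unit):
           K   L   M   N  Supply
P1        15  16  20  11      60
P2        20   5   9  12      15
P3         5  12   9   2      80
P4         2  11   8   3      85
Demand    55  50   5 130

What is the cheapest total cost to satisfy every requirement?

1295

One minimum-cost allocation:
  P1–L: 35 units
  P1–N: 25 units
  P2–L: 15 units
  P3–N: 80 units
  P4–K: 55 units
  P4–M: 5 units
  P4–N: 25 units
Total cost = $1295.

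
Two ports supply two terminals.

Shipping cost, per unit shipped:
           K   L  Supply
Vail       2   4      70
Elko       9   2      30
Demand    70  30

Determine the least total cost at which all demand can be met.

One minimum-cost allocation:
  Vail->K: 70 × 2 = 140
  Elko->L: 30 × 2 = 60
Total = 140 + 60 = 200.
(Supply check: Vail ships 70; Elko ships 30.)

200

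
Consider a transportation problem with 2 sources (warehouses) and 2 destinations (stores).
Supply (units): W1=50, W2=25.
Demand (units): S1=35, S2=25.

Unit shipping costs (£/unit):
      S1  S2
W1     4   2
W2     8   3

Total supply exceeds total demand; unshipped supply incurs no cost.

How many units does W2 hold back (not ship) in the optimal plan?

An optimal plan:
  W1 to S1: 35 units
  W1 to S2: 15 units
  W2 to S2: 10 units
Total cost = £200.
W2 ships 10 of its 25, leaving 15.

15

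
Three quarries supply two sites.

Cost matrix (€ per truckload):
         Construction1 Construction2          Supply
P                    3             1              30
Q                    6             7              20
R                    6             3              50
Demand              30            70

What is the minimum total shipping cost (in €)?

One minimum-cost allocation:
  P->Construction1: 10 truckloads
  P->Construction2: 20 truckloads
  Q->Construction1: 20 truckloads
  R->Construction2: 50 truckloads
Total cost = €320.
(Supply check: P ships 30; Q ships 20; R ships 50.)

320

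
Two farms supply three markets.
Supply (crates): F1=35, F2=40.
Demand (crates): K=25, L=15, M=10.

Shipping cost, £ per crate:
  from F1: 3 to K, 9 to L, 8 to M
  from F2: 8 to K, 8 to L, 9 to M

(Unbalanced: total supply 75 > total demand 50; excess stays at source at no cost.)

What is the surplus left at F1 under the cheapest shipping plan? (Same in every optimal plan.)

0

An optimal plan:
  F1->K: 25 crates
  F1->M: 10 crates
  F2->L: 15 crates
Total cost = £275.
F1 ships 35 of its 35, leaving 0.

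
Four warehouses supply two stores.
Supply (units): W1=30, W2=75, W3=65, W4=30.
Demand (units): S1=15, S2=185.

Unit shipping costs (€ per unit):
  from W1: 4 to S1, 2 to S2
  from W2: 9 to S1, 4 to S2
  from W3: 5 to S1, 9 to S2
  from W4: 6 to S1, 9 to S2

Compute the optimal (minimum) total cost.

A cheapest plan:
  W1->S2: 30 × €2 = €60
  W2->S2: 75 × €4 = €300
  W3->S1: 15 × €5 = €75
  W3->S2: 50 × €9 = €450
  W4->S2: 30 × €9 = €270
Total = 60 + 300 + 75 + 450 + 270 = €1155.

1155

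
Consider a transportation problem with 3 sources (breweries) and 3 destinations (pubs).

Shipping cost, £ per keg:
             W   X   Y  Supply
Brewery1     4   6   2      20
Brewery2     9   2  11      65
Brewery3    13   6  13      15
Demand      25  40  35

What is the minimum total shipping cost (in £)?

540

An optimal shipping plan:
  Brewery1→Y: 20 × £2 = £40
  Brewery2→W: 25 × £9 = £225
  Brewery2→X: 40 × £2 = £80
  Brewery3→Y: 15 × £13 = £195
Total = 40 + 225 + 80 + 195 = £540.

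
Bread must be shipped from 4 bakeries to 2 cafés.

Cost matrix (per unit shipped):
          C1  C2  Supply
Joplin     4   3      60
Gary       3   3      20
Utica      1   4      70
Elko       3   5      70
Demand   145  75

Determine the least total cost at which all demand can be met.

Optimal allocation:
  Joplin–C2: 60 × 3 = 180
  Gary–C1: 5 × 3 = 15
  Gary–C2: 15 × 3 = 45
  Utica–C1: 70 × 1 = 70
  Elko–C1: 70 × 3 = 210
Total = 180 + 15 + 45 + 70 + 210 = 520.

520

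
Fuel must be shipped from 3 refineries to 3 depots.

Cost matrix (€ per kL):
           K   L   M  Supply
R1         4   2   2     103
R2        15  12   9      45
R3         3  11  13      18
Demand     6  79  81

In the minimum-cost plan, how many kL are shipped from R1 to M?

36

Optimal shipments:
  R1–L: 67 kL
  R1–M: 36 kL
  R2–M: 45 kL
  R3–K: 6 kL
  R3–L: 12 kL
Total cost = €761.
So R1→M carries 36 kL.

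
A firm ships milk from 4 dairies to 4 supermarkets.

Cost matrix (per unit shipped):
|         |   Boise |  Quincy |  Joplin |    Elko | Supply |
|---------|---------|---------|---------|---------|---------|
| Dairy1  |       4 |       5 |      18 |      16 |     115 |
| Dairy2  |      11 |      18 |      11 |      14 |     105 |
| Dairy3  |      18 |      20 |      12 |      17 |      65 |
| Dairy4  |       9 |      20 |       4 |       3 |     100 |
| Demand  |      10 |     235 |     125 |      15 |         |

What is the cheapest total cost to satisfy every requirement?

3760

An optimal shipping plan:
  Dairy1 to Quincy: 115 × 5 = 575
  Dairy2 to Boise: 10 × 11 = 110
  Dairy2 to Quincy: 95 × 18 = 1710
  Dairy3 to Quincy: 25 × 20 = 500
  Dairy3 to Joplin: 40 × 12 = 480
  Dairy4 to Joplin: 85 × 4 = 340
  Dairy4 to Elko: 15 × 3 = 45
Total = 575 + 110 + 1710 + 500 + 480 + 340 + 45 = 3760.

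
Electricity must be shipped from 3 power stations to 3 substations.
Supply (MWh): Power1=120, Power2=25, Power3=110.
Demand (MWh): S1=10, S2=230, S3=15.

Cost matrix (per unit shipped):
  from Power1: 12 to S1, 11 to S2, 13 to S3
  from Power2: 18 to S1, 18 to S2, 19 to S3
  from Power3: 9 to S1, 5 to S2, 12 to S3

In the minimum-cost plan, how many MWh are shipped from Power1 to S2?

The minimum-cost plan:
  Power1→S2: 120 × 11 = 1320
  Power2→S1: 10 × 18 = 180
  Power2→S3: 15 × 19 = 285
  Power3→S2: 110 × 5 = 550
Total cost = 2335.
So Power1→S2 carries 120 MWh.

120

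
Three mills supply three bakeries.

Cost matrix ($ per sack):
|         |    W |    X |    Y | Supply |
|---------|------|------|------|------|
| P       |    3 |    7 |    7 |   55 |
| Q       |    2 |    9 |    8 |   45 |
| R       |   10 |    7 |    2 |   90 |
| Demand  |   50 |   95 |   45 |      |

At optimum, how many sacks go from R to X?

Solving gives:
  P→W: 5 × $3 = $15
  P→X: 50 × $7 = $350
  Q→W: 45 × $2 = $90
  R→X: 45 × $7 = $315
  R→Y: 45 × $2 = $90
Total cost = $860.
So R→X carries 45 sacks.

45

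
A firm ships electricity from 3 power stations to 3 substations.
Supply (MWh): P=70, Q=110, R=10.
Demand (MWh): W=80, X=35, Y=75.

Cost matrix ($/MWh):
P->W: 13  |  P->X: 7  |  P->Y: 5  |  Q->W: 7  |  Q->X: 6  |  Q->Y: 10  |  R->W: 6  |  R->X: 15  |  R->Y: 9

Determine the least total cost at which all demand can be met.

A cheapest plan:
  P to Y: 70 × $5 = $350
  Q to W: 70 × $7 = $490
  Q to X: 35 × $6 = $210
  Q to Y: 5 × $10 = $50
  R to W: 10 × $6 = $60
Total = 350 + 490 + 210 + 50 + 60 = $1160.
(Supply check: P ships 70; Q ships 110; R ships 10.)

1160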